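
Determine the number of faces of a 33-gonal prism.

A prism on an n-gon has two n-gon bases and n rectangular sides: V = 2·33 = 66, E = 3·33 = 99, F = 33 + 2 = 35.

35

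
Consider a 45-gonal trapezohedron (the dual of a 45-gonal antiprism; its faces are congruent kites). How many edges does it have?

180

The n-trapezohedron (dual of the n-antiprism) has V = 2·45 + 2 = 92, E = 4·45 = 180, F = 2·45 = 90.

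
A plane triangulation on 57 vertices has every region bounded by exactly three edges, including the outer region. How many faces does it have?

In a plane triangulation 3F = 2E and V − E + F = 2, so F = 2V − 4 = 2·57 − 4 = 110.

110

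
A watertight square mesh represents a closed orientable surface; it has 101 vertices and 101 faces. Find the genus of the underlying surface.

1

Every face is a square, so 2E = 4·101 = 404, giving E = 202.
χ = V − E + F = 101 − 202 + 101 = 0.
For a closed orientable surface χ = 2 − 2g, so g = (2 − (0))/2 = 1.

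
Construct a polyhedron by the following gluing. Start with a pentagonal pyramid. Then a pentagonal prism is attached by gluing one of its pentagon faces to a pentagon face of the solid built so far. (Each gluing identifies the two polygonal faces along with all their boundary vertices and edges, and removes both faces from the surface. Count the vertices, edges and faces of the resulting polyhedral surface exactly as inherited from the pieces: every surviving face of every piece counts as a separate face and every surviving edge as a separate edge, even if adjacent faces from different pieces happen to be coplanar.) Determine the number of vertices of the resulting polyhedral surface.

A pentagonal pyramid: V=6, E=10, F=6.
Attach a pentagonal prism (V=10, E=15, F=7) along a 5-gon: merge 5 vertices and 5 edges, delete both glued faces → V=11, E=20, F=11.
Check: V − E + F = 11 − 20 + 11 = 2.

11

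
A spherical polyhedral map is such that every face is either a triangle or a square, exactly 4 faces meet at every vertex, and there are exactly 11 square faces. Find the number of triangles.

Let x be the number of triangles; then F = 11 + x.
Edge–face incidences: 2E = 4·11 + 3·x = 44 + 3x.
Every vertex has degree 4, so 4V = 2E.
Euler: V − E + F = 2 ⇒ (2E)/4 − E + (11 + x) = 2.
Multiply by 8: 2·(2E) − 4·(2E) + 8·(11 + x) = 16, i.e. 88 + 8x − 2·(44 + 3x) = 16.
Collecting terms: 2x = 16, so x = 8.
Then 2E = 44 + 3·8 = 68, so E = 34, V = 2E/4 = 17, F = 11 + 8 = 19.

8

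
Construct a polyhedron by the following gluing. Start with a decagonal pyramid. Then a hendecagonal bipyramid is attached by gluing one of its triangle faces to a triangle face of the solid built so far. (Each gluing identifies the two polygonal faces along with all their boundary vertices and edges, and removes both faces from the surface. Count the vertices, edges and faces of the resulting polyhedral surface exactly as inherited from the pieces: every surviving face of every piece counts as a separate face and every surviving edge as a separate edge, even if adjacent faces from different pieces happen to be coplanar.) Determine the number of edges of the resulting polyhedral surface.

50

A decagonal pyramid: V=11, E=20, F=11.
Attach a hendecagonal bipyramid (V=13, E=33, F=22) along a 3-gon: merge 3 vertices and 3 edges, delete both glued faces → V=21, E=50, F=31.
Check: V − E + F = 21 − 50 + 31 = 2.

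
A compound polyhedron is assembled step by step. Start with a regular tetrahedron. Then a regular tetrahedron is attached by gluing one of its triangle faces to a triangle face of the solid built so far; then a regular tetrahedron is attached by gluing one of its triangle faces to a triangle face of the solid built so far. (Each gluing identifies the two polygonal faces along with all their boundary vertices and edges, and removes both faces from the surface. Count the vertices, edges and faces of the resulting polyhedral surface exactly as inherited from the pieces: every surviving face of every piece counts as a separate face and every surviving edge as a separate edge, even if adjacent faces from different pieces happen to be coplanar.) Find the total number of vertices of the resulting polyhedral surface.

6

A regular tetrahedron: V=4, E=6, F=4.
Attach a regular tetrahedron (V=4, E=6, F=4) along a 3-gon: merge 3 vertices and 3 edges, delete both glued faces → V=5, E=9, F=6.
Attach a regular tetrahedron (V=4, E=6, F=4) along a 3-gon: merge 3 vertices and 3 edges, delete both glued faces → V=6, E=12, F=8.
Check: V − E + F = 6 − 12 + 8 = 2.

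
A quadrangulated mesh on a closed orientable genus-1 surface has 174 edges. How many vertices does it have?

χ = 2 − 2·1 = 0, and every face is a square so 4F = 2E.
F = 2E/4 = 87. Then V = 0 + E − F = 0 + 174 − 87 = 87.

87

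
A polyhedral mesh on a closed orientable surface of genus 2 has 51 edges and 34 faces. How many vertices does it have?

For a closed orientable surface of genus 2, χ = 2 − 2·2 = -2.
V = -2 + E − F = -2 + 51 − 34 = 15.

15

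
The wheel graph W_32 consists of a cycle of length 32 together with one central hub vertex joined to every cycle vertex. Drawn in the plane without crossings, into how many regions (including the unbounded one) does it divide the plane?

33

W_32 has V = 32 + 1 = 33 vertices and E = 2·32 = 64 edges.
By Euler's formula F = 2 − V + E = 2 − 33 + 64 = 33.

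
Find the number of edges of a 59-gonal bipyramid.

A bipyramid over an n-gon has 2n triangular faces and n + 2 vertices: V = 59 + 2 = 61, E = 3·59 = 177, F = 2·59 = 118.

177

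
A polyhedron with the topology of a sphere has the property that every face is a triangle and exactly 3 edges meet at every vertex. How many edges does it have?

6

Each face has 3 edges and each edge borders two faces, so 2E = 3F.
Each vertex has degree 3, so 3V = 2E and hence V = 3F/3.
Euler: V − E + F = 2 ⇒ (3F/3) − (3F/2) + F = 2.
Multiply by 6: (6 − 9 + 6)F = 12, i.e. 3F = 12.
So F = 4, E = 3·4/2 = 6, V = 3·4/3 = 4.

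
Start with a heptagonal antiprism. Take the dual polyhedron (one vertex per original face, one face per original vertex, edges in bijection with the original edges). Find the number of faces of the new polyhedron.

14

The base solid has V = 14, E = 28, F = 16.
The dual swaps V and F and preserves E: V′ = F = 16, E′ = E = 28, F′ = V = 14.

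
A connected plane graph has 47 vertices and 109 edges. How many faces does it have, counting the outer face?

Euler's formula for a connected plane graph: V − E + F = 2, so F = 2 − 47 + 109 = 64.

64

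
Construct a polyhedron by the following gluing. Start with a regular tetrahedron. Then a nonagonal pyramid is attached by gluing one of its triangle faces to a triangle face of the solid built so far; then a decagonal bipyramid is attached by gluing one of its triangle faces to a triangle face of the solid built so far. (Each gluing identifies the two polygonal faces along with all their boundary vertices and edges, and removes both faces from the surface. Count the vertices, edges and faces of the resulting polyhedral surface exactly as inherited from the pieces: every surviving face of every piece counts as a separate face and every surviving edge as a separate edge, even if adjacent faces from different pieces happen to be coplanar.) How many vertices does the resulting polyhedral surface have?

20

A regular tetrahedron: V=4, E=6, F=4.
Attach a nonagonal pyramid (V=10, E=18, F=10) along a 3-gon: merge 3 vertices and 3 edges, delete both glued faces → V=11, E=21, F=12.
Attach a decagonal bipyramid (V=12, E=30, F=20) along a 3-gon: merge 3 vertices and 3 edges, delete both glued faces → V=20, E=48, F=30.
Check: V − E + F = 20 − 48 + 30 = 2.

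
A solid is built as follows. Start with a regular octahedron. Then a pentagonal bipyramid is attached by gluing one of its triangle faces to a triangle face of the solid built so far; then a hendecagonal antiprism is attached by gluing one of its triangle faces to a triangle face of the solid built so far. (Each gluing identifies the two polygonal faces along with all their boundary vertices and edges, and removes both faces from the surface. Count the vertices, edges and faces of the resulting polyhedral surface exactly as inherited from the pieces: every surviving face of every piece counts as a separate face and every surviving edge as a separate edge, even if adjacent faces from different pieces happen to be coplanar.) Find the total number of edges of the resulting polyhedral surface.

A regular octahedron: V=6, E=12, F=8.
Attach a pentagonal bipyramid (V=7, E=15, F=10) along a 3-gon: merge 3 vertices and 3 edges, delete both glued faces → V=10, E=24, F=16.
Attach a hendecagonal antiprism (V=22, E=44, F=24) along a 3-gon: merge 3 vertices and 3 edges, delete both glued faces → V=29, E=65, F=38.
Check: V − E + F = 29 − 65 + 38 = 2.

65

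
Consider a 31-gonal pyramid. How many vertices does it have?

32

A pyramid on an n-gon base has one n-gon and n triangles: V = 31 + 1 = 32, E = 2·31 = 62, F = 31 + 1 = 32.
Check: V − E + F = 32 − 62 + 32 = 2.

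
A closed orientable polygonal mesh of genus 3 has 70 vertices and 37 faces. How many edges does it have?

111

For a closed orientable surface of genus 3, χ = 2 − 2·3 = -4.
E = V + F − (-4) = 70 + 37 − (-4) = 111.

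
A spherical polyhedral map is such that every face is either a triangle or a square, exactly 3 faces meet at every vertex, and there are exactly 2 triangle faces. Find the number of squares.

3

Let x be the number of squares; then F = 2 + x.
Edge–face incidences: 2E = 3·2 + 4·x = 6 + 4x.
Every vertex has degree 3, so 3V = 2E.
Euler: V − E + F = 2 ⇒ (2E)/3 − E + (2 + x) = 2.
Multiply by 6: 2·(2E) − 3·(2E) + 6·(2 + x) = 12, i.e. 12 + 6x − (6 + 4x) = 12.
Collecting terms: 2x + 6 = 12, so 2x = 6, so x = 3.
Then 2E = 6 + 4·3 = 18, so E = 9, V = 2E/3 = 6, F = 2 + 3 = 5.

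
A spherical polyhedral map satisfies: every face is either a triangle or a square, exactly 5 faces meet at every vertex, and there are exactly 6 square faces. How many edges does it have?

60

Let x be the number of triangles; then F = 6 + x.
Edge–face incidences: 2E = 4·6 + 3·x = 24 + 3x.
Every vertex has degree 5, so 5V = 2E.
Euler: V − E + F = 2 ⇒ (2E)/5 − E + (6 + x) = 2.
Multiply by 10: 2·(2E) − 5·(2E) + 10·(6 + x) = 20, i.e. 60 + 10x − 3·(24 + 3x) = 20.
Collecting terms: x − 12 = 20, so x = 32.
Then 2E = 24 + 3·32 = 120, so E = 60, V = 2E/5 = 24, F = 6 + 32 = 38.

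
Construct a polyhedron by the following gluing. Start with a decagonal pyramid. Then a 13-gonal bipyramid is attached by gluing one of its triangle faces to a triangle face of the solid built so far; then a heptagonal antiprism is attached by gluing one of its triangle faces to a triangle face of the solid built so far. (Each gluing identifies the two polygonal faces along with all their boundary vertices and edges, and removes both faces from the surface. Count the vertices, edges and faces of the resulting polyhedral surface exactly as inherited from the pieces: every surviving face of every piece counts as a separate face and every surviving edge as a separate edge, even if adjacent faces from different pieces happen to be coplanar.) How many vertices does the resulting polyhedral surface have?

A decagonal pyramid: V=11, E=20, F=11.
Attach a 13-gonal bipyramid (V=15, E=39, F=26) along a 3-gon: merge 3 vertices and 3 edges, delete both glued faces → V=23, E=56, F=35.
Attach a heptagonal antiprism (V=14, E=28, F=16) along a 3-gon: merge 3 vertices and 3 edges, delete both glued faces → V=34, E=81, F=49.
Check: V − E + F = 34 − 81 + 49 = 2.

34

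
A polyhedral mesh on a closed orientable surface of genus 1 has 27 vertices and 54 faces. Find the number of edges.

For a closed orientable surface of genus 1, χ = 2 − 2·1 = 0.
E = V + F − (0) = 27 + 54 − (0) = 81.

81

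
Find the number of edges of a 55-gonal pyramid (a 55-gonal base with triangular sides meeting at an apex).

110

A pyramid on an n-gon base has one n-gon and n triangles: V = 55 + 1 = 56, E = 2·55 = 110, F = 55 + 1 = 56.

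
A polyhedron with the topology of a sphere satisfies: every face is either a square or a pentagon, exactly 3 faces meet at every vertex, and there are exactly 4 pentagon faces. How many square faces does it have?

4

Let x be the number of squares; then F = 4 + x.
Edge–face incidences: 2E = 5·4 + 4·x = 20 + 4x.
Every vertex has degree 3, so 3V = 2E.
Euler: V − E + F = 2 ⇒ (2E)/3 − E + (4 + x) = 2.
Multiply by 6: 2·(2E) − 3·(2E) + 6·(4 + x) = 12, i.e. 24 + 6x − (20 + 4x) = 12.
Collecting terms: 2x + 4 = 12, so 2x = 8, so x = 4.
Then 2E = 20 + 4·4 = 36, so E = 18, V = 2E/3 = 12, F = 4 + 4 = 8.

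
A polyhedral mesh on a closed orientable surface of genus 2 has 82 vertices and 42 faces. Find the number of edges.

126

For a closed orientable surface of genus 2, χ = 2 − 2·2 = -2.
E = V + F − (-2) = 82 + 42 − (-2) = 126.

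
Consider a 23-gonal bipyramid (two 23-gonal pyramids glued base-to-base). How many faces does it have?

A bipyramid over an n-gon has 2n triangular faces and n + 2 vertices: V = 23 + 2 = 25, E = 3·23 = 69, F = 2·23 = 46.

46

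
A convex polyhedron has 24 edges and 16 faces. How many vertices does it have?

Here V − E + F = 2.
V = 2 + E − F = 2 + 24 − 16 = 10.

10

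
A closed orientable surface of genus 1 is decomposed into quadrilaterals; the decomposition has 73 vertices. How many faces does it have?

73

χ = 2 − 2·1 = 0, and every face is a square so 4F = 2E.
V − E + F = 0 with E = 4F/2 gives 73 − (4/2 − 1)·F = 0, so F = 73 and E = 146.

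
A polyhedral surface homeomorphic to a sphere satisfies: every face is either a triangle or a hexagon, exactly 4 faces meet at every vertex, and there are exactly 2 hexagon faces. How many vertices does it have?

12

Let x be the number of triangles; then F = 2 + x.
Edge–face incidences: 2E = 6·2 + 3·x = 12 + 3x.
Every vertex has degree 4, so 4V = 2E.
Euler: V − E + F = 2 ⇒ (2E)/4 − E + (2 + x) = 2.
Multiply by 8: 2·(2E) − 4·(2E) + 8·(2 + x) = 16, i.e. 16 + 8x − 2·(12 + 3x) = 16.
Collecting terms: 2x − 8 = 16, so 2x = 24, so x = 12.
Then 2E = 12 + 3·12 = 48, so E = 24, V = 2E/4 = 12, F = 2 + 12 = 14.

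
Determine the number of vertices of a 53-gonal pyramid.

54

A pyramid on an n-gon base has one n-gon and n triangles: V = 53 + 1 = 54, E = 2·53 = 106, F = 53 + 1 = 54.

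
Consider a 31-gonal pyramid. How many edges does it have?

62

A pyramid on an n-gon base has one n-gon and n triangles: V = 31 + 1 = 32, E = 2·31 = 62, F = 31 + 1 = 32.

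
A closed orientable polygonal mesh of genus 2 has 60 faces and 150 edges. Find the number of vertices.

For a closed orientable surface of genus 2, χ = 2 − 2·2 = -2.
V = -2 + E − F = -2 + 150 − 60 = 88.

88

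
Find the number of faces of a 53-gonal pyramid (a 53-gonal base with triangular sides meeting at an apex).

54

A pyramid on an n-gon base has one n-gon and n triangles: V = 53 + 1 = 54, E = 2·53 = 106, F = 53 + 1 = 54.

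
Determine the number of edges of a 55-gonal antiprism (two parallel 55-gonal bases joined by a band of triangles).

220

An antiprism on an n-gon has two n-gon caps and 2n triangles: V = 2·55 = 110, E = 4·55 = 220, F = 2·55 + 2 = 112.
Check: V − E + F = 110 − 220 + 112 = 2.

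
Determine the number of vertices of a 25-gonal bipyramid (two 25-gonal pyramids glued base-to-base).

A bipyramid over an n-gon has 2n triangular faces and n + 2 vertices: V = 25 + 2 = 27, E = 3·25 = 75, F = 2·25 = 50.
Check: V − E + F = 27 − 75 + 50 = 2.

27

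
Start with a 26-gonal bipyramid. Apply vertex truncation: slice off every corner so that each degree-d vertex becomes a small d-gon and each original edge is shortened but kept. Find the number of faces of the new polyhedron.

The base solid has V = 28, E = 78, F = 52.
Truncation replaces each original edge-end by a new vertex, so V′ = 2E = 156.
Each original edge survives, and each old vertex of degree d contributes d new edges; summing degrees gives Σd = 2E, so E′ = E + 2E = 3E = 234.
Each original face survives and each original vertex becomes one new face: F′ = F + V = 80.

80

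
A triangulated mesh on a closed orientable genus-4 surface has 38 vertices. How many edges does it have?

132

χ = 2 − 2·4 = -6, and every face is a triangle so 3F = 2E.
V − E + F = -6 with E = 3F/2 gives 38 − (3/2 − 1)·F = -6, so F = 88 and E = 132.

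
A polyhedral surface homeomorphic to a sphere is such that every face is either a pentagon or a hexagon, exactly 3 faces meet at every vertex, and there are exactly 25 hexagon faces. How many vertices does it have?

70

Let x be the number of pentagons; then F = 25 + x.
Edge–face incidences: 2E = 6·25 + 5·x = 150 + 5x.
Every vertex has degree 3, so 3V = 2E.
Euler: V − E + F = 2 ⇒ (2E)/3 − E + (25 + x) = 2.
Multiply by 6: 2·(2E) − 3·(2E) + 6·(25 + x) = 12, i.e. 150 + 6x − (150 + 5x) = 12.
Collecting terms: x = 12.
Then 2E = 150 + 5·12 = 210, so E = 105, V = 2E/3 = 70, F = 25 + 12 = 37.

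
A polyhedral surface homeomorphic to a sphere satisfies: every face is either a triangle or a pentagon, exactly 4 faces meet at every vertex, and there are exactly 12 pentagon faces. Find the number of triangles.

Let x be the number of triangles; then F = 12 + x.
Edge–face incidences: 2E = 5·12 + 3·x = 60 + 3x.
Every vertex has degree 4, so 4V = 2E.
Euler: V − E + F = 2 ⇒ (2E)/4 − E + (12 + x) = 2.
Multiply by 8: 2·(2E) − 4·(2E) + 8·(12 + x) = 16, i.e. 96 + 8x − 2·(60 + 3x) = 16.
Collecting terms: 2x − 24 = 16, so 2x = 40, so x = 20.
Then 2E = 60 + 3·20 = 120, so E = 60, V = 2E/4 = 30, F = 12 + 20 = 32.

20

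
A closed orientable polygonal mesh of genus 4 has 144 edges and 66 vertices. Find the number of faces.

72

For a closed orientable surface of genus 4, χ = 2 − 2·4 = -6.
F = -6 − V + E = -6 − 66 + 144 = 72.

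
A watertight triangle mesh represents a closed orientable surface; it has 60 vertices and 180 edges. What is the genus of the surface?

1

Every face is a triangle and each edge borders two faces, so 3F = 2·180, giving F = 120.
χ = V − E + F = 60 − 180 + 120 = 0.
For a closed orientable surface χ = 2 − 2g, so g = (2 − (0))/2 = 1.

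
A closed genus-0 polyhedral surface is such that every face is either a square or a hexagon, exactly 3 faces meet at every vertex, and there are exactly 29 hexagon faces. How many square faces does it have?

6

Let x be the number of squares; then F = 29 + x.
Edge–face incidences: 2E = 6·29 + 4·x = 174 + 4x.
Every vertex has degree 3, so 3V = 2E.
Euler: V − E + F = 2 ⇒ (2E)/3 − E + (29 + x) = 2.
Multiply by 6: 2·(2E) − 3·(2E) + 6·(29 + x) = 12, i.e. 174 + 6x − (174 + 4x) = 12.
Collecting terms: 2x = 12, so x = 6.
Then 2E = 174 + 4·6 = 198, so E = 99, V = 2E/3 = 66, F = 29 + 6 = 35.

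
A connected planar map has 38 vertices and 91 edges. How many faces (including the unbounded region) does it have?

55

Euler's formula for a connected plane graph: V − E + F = 2, so F = 2 − 38 + 91 = 55.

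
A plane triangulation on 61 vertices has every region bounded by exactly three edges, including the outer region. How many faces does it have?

In a plane triangulation 3F = 2E and V − E + F = 2, so F = 2V − 4 = 2·61 − 4 = 118.

118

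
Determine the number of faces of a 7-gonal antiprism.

An antiprism on an n-gon has two n-gon caps and 2n triangles: V = 2·7 = 14, E = 4·7 = 28, F = 2·7 + 2 = 16.

16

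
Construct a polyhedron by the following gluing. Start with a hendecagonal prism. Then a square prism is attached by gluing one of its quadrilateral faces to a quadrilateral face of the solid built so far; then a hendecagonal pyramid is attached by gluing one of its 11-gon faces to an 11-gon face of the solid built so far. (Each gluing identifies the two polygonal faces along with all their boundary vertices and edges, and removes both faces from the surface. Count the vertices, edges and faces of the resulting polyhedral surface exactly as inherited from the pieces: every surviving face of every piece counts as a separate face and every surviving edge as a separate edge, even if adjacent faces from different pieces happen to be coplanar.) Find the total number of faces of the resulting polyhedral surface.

27

A hendecagonal prism: V=22, E=33, F=13.
Attach a square prism (V=8, E=12, F=6) along a 4-gon: merge 4 vertices and 4 edges, delete both glued faces → V=26, E=41, F=17.
Attach a hendecagonal pyramid (V=12, E=22, F=12) along an 11-gon: merge 11 vertices and 11 edges, delete both glued faces → V=27, E=52, F=27.
Check: V − E + F = 27 − 52 + 27 = 2.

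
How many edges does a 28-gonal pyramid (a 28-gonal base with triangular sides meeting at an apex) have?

A pyramid on an n-gon base has one n-gon and n triangles: V = 28 + 1 = 29, E = 2·28 = 56, F = 28 + 1 = 29.

56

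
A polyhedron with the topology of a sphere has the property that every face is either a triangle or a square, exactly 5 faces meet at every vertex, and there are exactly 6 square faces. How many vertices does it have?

Let x be the number of triangles; then F = 6 + x.
Edge–face incidences: 2E = 4·6 + 3·x = 24 + 3x.
Every vertex has degree 5, so 5V = 2E.
Euler: V − E + F = 2 ⇒ (2E)/5 − E + (6 + x) = 2.
Multiply by 10: 2·(2E) − 5·(2E) + 10·(6 + x) = 20, i.e. 60 + 10x − 3·(24 + 3x) = 20.
Collecting terms: x − 12 = 20, so x = 32.
Then 2E = 24 + 3·32 = 120, so E = 60, V = 2E/5 = 24, F = 6 + 32 = 38.

24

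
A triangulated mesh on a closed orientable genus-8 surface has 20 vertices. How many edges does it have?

χ = 2 − 2·8 = -14, and every face is a triangle so 3F = 2E.
V − E + F = -14 with E = 3F/2 gives 20 − (3/2 − 1)·F = -14, so F = 68 and E = 102.

102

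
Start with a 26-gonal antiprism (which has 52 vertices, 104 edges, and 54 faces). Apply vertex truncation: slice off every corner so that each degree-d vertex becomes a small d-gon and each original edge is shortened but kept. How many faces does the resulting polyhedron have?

106

Truncation replaces each original edge-end by a new vertex, so V′ = 2E = 208.
Each original edge survives, and each old vertex of degree d contributes d new edges; summing degrees gives Σd = 2E, so E′ = E + 2E = 3E = 312.
Each original face survives and each original vertex becomes one new face: F′ = F + V = 106.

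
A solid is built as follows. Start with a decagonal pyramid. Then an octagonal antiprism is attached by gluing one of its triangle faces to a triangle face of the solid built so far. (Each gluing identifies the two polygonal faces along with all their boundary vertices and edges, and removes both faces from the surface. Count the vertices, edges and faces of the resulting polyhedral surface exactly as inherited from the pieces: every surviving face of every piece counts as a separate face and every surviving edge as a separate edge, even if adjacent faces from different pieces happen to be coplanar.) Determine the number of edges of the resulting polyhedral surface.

A decagonal pyramid: V=11, E=20, F=11.
Attach an octagonal antiprism (V=16, E=32, F=18) along a 3-gon: merge 3 vertices and 3 edges, delete both glued faces → V=24, E=49, F=27.
Check: V − E + F = 24 − 49 + 27 = 2.

49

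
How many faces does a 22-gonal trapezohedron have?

The n-trapezohedron (dual of the n-antiprism) has V = 2·22 + 2 = 46, E = 4·22 = 88, F = 2·22 = 44.
Check: V − E + F = 46 − 88 + 44 = 2.

44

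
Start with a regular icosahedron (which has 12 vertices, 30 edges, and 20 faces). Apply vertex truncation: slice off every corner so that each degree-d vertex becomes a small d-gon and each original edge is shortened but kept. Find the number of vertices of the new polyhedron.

60

Truncation replaces each original edge-end by a new vertex, so V′ = 2E = 60.
Each original edge survives, and each old vertex of degree d contributes d new edges; summing degrees gives Σd = 2E, so E′ = E + 2E = 3E = 90.
Each original face survives and each original vertex becomes one new face: F′ = F + V = 32.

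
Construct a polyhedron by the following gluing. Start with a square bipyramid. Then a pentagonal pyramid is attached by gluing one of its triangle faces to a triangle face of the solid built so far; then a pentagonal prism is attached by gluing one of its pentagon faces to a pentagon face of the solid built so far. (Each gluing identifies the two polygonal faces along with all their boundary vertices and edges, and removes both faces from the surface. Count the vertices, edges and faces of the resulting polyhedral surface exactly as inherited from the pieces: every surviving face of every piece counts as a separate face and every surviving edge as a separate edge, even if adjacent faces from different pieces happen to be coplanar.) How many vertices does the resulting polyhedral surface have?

14

A square bipyramid: V=6, E=12, F=8.
Attach a pentagonal pyramid (V=6, E=10, F=6) along a 3-gon: merge 3 vertices and 3 edges, delete both glued faces → V=9, E=19, F=12.
Attach a pentagonal prism (V=10, E=15, F=7) along a 5-gon: merge 5 vertices and 5 edges, delete both glued faces → V=14, E=29, F=17.
Check: V − E + F = 14 − 29 + 17 = 2.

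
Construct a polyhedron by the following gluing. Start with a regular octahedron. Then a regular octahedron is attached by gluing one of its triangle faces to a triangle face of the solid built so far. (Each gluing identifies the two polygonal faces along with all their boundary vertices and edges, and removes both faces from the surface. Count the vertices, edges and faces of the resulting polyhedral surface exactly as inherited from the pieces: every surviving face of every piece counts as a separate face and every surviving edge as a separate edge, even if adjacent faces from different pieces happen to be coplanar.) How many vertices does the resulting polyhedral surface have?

9

A regular octahedron: V=6, E=12, F=8.
Attach a regular octahedron (V=6, E=12, F=8) along a 3-gon: merge 3 vertices and 3 edges, delete both glued faces → V=9, E=21, F=14.
Check: V − E + F = 9 − 21 + 14 = 2.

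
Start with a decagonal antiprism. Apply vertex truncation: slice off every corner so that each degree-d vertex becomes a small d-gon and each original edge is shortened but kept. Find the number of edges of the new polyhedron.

120

The base solid has V = 20, E = 40, F = 22.
Truncation replaces each original edge-end by a new vertex, so V′ = 2E = 80.
Each original edge survives, and each old vertex of degree d contributes d new edges; summing degrees gives Σd = 2E, so E′ = E + 2E = 3E = 120.
Each original face survives and each original vertex becomes one new face: F′ = F + V = 42.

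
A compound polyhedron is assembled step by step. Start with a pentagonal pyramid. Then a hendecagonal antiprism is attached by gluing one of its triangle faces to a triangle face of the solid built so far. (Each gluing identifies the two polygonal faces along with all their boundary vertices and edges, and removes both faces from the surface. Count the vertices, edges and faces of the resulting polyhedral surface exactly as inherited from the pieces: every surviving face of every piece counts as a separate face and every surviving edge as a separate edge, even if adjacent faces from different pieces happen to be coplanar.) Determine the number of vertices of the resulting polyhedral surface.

25

A pentagonal pyramid: V=6, E=10, F=6.
Attach a hendecagonal antiprism (V=22, E=44, F=24) along a 3-gon: merge 3 vertices and 3 edges, delete both glued faces → V=25, E=51, F=28.
Check: V − E + F = 25 − 51 + 28 = 2.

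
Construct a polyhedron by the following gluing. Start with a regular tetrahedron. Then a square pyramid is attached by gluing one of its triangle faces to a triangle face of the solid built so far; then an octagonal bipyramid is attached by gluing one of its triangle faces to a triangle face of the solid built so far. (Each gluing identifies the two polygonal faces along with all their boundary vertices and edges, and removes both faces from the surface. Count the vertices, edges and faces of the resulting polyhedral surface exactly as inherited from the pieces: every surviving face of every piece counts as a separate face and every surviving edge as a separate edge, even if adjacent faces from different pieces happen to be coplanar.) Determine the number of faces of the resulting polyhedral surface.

21

A regular tetrahedron: V=4, E=6, F=4.
Attach a square pyramid (V=5, E=8, F=5) along a 3-gon: merge 3 vertices and 3 edges, delete both glued faces → V=6, E=11, F=7.
Attach an octagonal bipyramid (V=10, E=24, F=16) along a 3-gon: merge 3 vertices and 3 edges, delete both glued faces → V=13, E=32, F=21.
Check: V − E + F = 13 − 32 + 21 = 2.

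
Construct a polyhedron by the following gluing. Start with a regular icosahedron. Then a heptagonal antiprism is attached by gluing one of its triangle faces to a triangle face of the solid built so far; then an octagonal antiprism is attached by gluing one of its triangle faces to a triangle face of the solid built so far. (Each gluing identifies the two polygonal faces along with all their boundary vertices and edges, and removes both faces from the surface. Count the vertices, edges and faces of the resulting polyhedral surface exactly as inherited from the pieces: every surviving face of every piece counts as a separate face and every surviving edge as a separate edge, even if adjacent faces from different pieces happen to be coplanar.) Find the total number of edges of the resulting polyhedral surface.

A regular icosahedron: V=12, E=30, F=20.
Attach a heptagonal antiprism (V=14, E=28, F=16) along a 3-gon: merge 3 vertices and 3 edges, delete both glued faces → V=23, E=55, F=34.
Attach an octagonal antiprism (V=16, E=32, F=18) along a 3-gon: merge 3 vertices and 3 edges, delete both glued faces → V=36, E=84, F=50.
Check: V − E + F = 36 − 84 + 50 = 2.

84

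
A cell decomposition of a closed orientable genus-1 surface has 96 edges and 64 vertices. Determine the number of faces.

32

For a closed orientable surface of genus 1, χ = 2 − 2·1 = 0.
F = 0 − V + E = 0 − 64 + 96 = 32.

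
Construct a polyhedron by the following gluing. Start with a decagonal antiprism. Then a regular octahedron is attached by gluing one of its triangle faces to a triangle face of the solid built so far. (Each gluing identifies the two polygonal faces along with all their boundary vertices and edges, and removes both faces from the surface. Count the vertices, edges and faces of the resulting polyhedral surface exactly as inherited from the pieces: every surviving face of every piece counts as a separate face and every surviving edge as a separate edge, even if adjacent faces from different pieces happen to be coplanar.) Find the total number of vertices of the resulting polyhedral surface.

23

A decagonal antiprism: V=20, E=40, F=22.
Attach a regular octahedron (V=6, E=12, F=8) along a 3-gon: merge 3 vertices and 3 edges, delete both glued faces → V=23, E=49, F=28.
Check: V − E + F = 23 − 49 + 28 = 2.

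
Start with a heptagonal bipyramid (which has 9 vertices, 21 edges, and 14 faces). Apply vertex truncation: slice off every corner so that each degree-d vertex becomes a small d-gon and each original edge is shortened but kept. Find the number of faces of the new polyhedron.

23

Truncation replaces each original edge-end by a new vertex, so V′ = 2E = 42.
Each original edge survives, and each old vertex of degree d contributes d new edges; summing degrees gives Σd = 2E, so E′ = E + 2E = 3E = 63.
Each original face survives and each original vertex becomes one new face: F′ = F + V = 23.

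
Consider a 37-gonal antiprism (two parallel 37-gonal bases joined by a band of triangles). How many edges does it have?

148

An antiprism on an n-gon has two n-gon caps and 2n triangles: V = 2·37 = 74, E = 4·37 = 148, F = 2·37 + 2 = 76.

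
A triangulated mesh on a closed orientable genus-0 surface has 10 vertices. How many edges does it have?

24

χ = 2 − 2·0 = 2, and every face is a triangle so 3F = 2E.
V − E + F = 2 with E = 3F/2 gives 10 − (3/2 − 1)·F = 2, so F = 16 and E = 24.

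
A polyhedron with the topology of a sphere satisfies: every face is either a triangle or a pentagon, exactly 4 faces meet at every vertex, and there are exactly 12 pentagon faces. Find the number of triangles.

Let x be the number of triangles; then F = 12 + x.
Edge–face incidences: 2E = 5·12 + 3·x = 60 + 3x.
Every vertex has degree 4, so 4V = 2E.
Euler: V − E + F = 2 ⇒ (2E)/4 − E + (12 + x) = 2.
Multiply by 8: 2·(2E) − 4·(2E) + 8·(12 + x) = 16, i.e. 96 + 8x − 2·(60 + 3x) = 16.
Collecting terms: 2x − 24 = 16, so 2x = 40, so x = 20.
Then 2E = 60 + 3·20 = 120, so E = 60, V = 2E/4 = 30, F = 12 + 20 = 32.

20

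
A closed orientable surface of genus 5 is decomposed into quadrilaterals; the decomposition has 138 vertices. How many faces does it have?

146

χ = 2 − 2·5 = -8, and every face is a square so 4F = 2E.
V − E + F = -8 with E = 4F/2 gives 138 − (4/2 − 1)·F = -8, so F = 146 and E = 292.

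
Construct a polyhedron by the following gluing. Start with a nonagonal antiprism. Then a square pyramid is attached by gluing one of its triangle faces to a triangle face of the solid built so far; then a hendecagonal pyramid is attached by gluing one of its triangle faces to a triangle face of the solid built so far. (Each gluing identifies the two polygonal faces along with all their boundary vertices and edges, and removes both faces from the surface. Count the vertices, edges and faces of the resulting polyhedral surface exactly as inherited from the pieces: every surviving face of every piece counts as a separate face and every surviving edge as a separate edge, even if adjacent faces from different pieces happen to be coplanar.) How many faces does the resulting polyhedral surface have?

33

A nonagonal antiprism: V=18, E=36, F=20.
Attach a square pyramid (V=5, E=8, F=5) along a 3-gon: merge 3 vertices and 3 edges, delete both glued faces → V=20, E=41, F=23.
Attach a hendecagonal pyramid (V=12, E=22, F=12) along a 3-gon: merge 3 vertices and 3 edges, delete both glued faces → V=29, E=60, F=33.
Check: V − E + F = 29 − 60 + 33 = 2.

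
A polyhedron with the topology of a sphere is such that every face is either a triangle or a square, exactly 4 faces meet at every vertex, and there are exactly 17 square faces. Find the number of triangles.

Let x be the number of triangles; then F = 17 + x.
Edge–face incidences: 2E = 4·17 + 3·x = 68 + 3x.
Every vertex has degree 4, so 4V = 2E.
Euler: V − E + F = 2 ⇒ (2E)/4 − E + (17 + x) = 2.
Multiply by 8: 2·(2E) − 4·(2E) + 8·(17 + x) = 16, i.e. 136 + 8x − 2·(68 + 3x) = 16.
Collecting terms: 2x = 16, so x = 8.
Then 2E = 68 + 3·8 = 92, so E = 46, V = 2E/4 = 23, F = 17 + 8 = 25.

8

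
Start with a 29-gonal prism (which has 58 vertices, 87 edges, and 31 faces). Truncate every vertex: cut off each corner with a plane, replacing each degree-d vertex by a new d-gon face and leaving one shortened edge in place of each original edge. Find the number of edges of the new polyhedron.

261

Truncation replaces each original edge-end by a new vertex, so V′ = 2E = 174.
Each original edge survives, and each old vertex of degree d contributes d new edges; summing degrees gives Σd = 2E, so E′ = E + 2E = 3E = 261.
Each original face survives and each original vertex becomes one new face: F′ = F + V = 89.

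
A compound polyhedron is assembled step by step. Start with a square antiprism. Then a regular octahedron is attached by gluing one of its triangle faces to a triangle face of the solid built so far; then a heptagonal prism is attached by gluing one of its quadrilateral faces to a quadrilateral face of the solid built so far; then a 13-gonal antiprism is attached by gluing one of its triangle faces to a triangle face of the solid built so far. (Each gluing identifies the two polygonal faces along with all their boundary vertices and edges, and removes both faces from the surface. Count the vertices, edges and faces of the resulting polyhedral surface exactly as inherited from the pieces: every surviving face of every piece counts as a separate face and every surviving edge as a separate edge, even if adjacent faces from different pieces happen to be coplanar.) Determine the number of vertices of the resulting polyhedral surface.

A square antiprism: V=8, E=16, F=10.
Attach a regular octahedron (V=6, E=12, F=8) along a 3-gon: merge 3 vertices and 3 edges, delete both glued faces → V=11, E=25, F=16.
Attach a heptagonal prism (V=14, E=21, F=9) along a 4-gon: merge 4 vertices and 4 edges, delete both glued faces → V=21, E=42, F=23.
Attach a 13-gonal antiprism (V=26, E=52, F=28) along a 3-gon: merge 3 vertices and 3 edges, delete both glued faces → V=44, E=91, F=49.
Check: V − E + F = 44 − 91 + 49 = 2.

44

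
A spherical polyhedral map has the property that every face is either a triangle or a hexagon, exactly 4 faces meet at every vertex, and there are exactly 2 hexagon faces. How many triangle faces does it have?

12

Let x be the number of triangles; then F = 2 + x.
Edge–face incidences: 2E = 6·2 + 3·x = 12 + 3x.
Every vertex has degree 4, so 4V = 2E.
Euler: V − E + F = 2 ⇒ (2E)/4 − E + (2 + x) = 2.
Multiply by 8: 2·(2E) − 4·(2E) + 8·(2 + x) = 16, i.e. 16 + 8x − 2·(12 + 3x) = 16.
Collecting terms: 2x − 8 = 16, so 2x = 24, so x = 12.
Then 2E = 12 + 3·12 = 48, so E = 24, V = 2E/4 = 12, F = 2 + 12 = 14.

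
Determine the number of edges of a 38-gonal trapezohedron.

152

The n-trapezohedron (dual of the n-antiprism) has V = 2·38 + 2 = 78, E = 4·38 = 152, F = 2·38 = 76.
Check: V − E + F = 78 − 152 + 76 = 2.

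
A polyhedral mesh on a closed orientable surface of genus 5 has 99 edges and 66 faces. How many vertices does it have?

For a closed orientable surface of genus 5, χ = 2 − 2·5 = -8.
V = -8 + E − F = -8 + 99 − 66 = 25.

25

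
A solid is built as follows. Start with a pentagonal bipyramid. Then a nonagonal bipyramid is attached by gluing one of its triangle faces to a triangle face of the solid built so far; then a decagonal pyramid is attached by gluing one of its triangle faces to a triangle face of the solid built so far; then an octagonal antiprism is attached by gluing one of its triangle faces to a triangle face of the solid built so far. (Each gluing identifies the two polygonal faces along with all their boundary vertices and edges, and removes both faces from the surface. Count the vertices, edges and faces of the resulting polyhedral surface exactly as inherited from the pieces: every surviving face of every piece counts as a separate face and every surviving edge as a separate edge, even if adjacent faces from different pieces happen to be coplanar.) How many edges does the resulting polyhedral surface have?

A pentagonal bipyramid: V=7, E=15, F=10.
Attach a nonagonal bipyramid (V=11, E=27, F=18) along a 3-gon: merge 3 vertices and 3 edges, delete both glued faces → V=15, E=39, F=26.
Attach a decagonal pyramid (V=11, E=20, F=11) along a 3-gon: merge 3 vertices and 3 edges, delete both glued faces → V=23, E=56, F=35.
Attach an octagonal antiprism (V=16, E=32, F=18) along a 3-gon: merge 3 vertices and 3 edges, delete both glued faces → V=36, E=85, F=51.
Check: V − E + F = 36 − 85 + 51 = 2.

85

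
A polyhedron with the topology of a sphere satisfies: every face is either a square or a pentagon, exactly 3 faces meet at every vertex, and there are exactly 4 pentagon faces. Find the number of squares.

Let x be the number of squares; then F = 4 + x.
Edge–face incidences: 2E = 5·4 + 4·x = 20 + 4x.
Every vertex has degree 3, so 3V = 2E.
Euler: V − E + F = 2 ⇒ (2E)/3 − E + (4 + x) = 2.
Multiply by 6: 2·(2E) − 3·(2E) + 6·(4 + x) = 12, i.e. 24 + 6x − (20 + 4x) = 12.
Collecting terms: 2x + 4 = 12, so 2x = 8, so x = 4.
Then 2E = 20 + 4·4 = 36, so E = 18, V = 2E/3 = 12, F = 4 + 4 = 8.

4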